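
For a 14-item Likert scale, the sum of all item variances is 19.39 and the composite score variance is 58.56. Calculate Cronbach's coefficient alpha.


alpha = (k/(k-1)) * (1 - sum(si^2)/s_total^2)
= (14/13) * (1 - 19.39/58.56)
alpha = 0.7203

0.7203


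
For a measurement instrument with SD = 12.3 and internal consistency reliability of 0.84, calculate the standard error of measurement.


SEM = SD * sqrt(1 - rxx)
SEM = 12.3 * sqrt(1 - 0.84)
SEM = 12.3 * sqrt(0.16) = 12.3 * 0.4
SEM = 4.92

4.92


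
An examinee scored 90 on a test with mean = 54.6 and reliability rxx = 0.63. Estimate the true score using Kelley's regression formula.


T_est = rxx * X + (1 - rxx) * mean
T_est = 0.63 * 90 + 0.37 * 54.6
T_est = 56.7 + 20.202
T_est = 76.902

76.902


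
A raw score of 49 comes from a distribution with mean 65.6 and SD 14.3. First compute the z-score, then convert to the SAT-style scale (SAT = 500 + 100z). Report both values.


z = (X - mean) / SD = (49 - 65.6) / 14.3
z = -16.6 / 14.3
z = -1.1608
SAT-scale = SAT = 500 + 100z
Carry z at full precision (z = -16.6 / 14.3) into the conversion:
SAT-scale = 500 + 100 * (-16.6 / 14.3) = 500 + -1660 / 14.3
SAT-scale = 500 + -116.0839
SAT-scale = 383.9161

383.9161


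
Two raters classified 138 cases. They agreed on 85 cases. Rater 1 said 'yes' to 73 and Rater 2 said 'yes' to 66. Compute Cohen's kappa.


P_o = 85/138 = 0.615942
P_e = (73*66 + 65*72) / 19044 = 0.49874
kappa = (P_o - P_e) / (1 - P_e)
kappa = (0.615942 - 0.49874) / (1 - 0.49874)
kappa = 0.2338

0.2338


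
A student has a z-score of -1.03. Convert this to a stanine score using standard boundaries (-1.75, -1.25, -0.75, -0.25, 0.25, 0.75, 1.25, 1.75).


Stanine boundaries: [-1.75, -1.25, -0.75, -0.25, 0.25, 0.75, 1.25, 1.75]
z = -1.03
Check each boundary:
  z >= -1.75 -> could be stanine 2
  z >= -1.25 -> could be stanine 3
  z < -0.75
  z < -0.25
  z < 0.25
  z < 0.75
  z < 1.25
  z < 1.75
Highest qualifying boundary gives stanine = 3

3


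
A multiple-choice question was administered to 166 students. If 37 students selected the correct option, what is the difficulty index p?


Item difficulty p = number correct / total examinees
p = 37 / 166
p = 0.2229

0.2229


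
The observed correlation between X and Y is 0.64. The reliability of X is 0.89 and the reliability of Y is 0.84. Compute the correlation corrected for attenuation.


r_corrected = rxy / sqrt(rxx * ryy)
= 0.64 / sqrt(0.89 * 0.84)
= 0.64 / sqrt(0.7476)
= 0.64 / 0.864639
r_corrected = 0.7402

0.7402


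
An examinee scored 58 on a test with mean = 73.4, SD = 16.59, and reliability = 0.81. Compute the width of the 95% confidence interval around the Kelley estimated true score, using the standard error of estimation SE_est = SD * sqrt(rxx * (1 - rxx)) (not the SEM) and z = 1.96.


True score estimate = 0.81*58 + 0.19*73.4 = 60.926
SE_est = SD * sqrt(rxx * (1 - rxx)) = 16.59 * sqrt(0.81 * 0.19) = 16.59 * sqrt(0.1539) = 6.508272
CI = T_est +/- z * SE_est, so width = 2 * z * SE_est = 2 * 1.96 * 6.508272
Width = 25.5124

25.5124


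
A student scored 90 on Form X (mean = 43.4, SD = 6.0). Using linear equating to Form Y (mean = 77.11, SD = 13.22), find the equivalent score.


slope = SD_Y / SD_X = 13.22 / 6.0 ~ 2.2033
intercept = mean_Y - slope * mean_X = 77.11 - (13.22 / 6.0) * 43.4 ~ -18.5147
Y = slope * X + intercept. To avoid rounding drift from the rounded slope/intercept, evaluate the equivalent form Y = mean_Y + SD_Y * (X - mean_X) / SD_X at full precision:
Y = 77.11 + 13.22 * (90 - 43.4) / 6.0
Y = 77.11 + 13.22 * 46.6 / 6.0
Y = 77.11 + 616.052 / 6.0
Y = 77.11 + 102.6753
Y = 179.7853

179.7853


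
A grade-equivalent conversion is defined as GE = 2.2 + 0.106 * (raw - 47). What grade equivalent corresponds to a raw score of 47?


raw - median = 47 - 47 = 0
slope * diff = 0.106 * 0 = 0.0
GE = 2.2 + 0.0
GE = 2.2

2.2


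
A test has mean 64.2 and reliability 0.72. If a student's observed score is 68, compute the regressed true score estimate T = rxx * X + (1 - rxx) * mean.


T_est = rxx * X + (1 - rxx) * mean
T_est = 0.72 * 68 + 0.28 * 64.2
T_est = 48.96 + 17.976
T_est = 66.936

66.936


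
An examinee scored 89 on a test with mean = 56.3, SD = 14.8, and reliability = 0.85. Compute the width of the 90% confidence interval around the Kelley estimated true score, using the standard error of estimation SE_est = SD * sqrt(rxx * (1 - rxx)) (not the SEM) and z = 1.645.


True score estimate = 0.85*89 + 0.15*56.3 = 84.095
SE_est = SD * sqrt(rxx * (1 - rxx)) = 14.8 * sqrt(0.85 * 0.15) = 14.8 * sqrt(0.1275) = 5.284657
CI = T_est +/- z * SE_est, so width = 2 * z * SE_est = 2 * 1.645 * 5.284657
Width = 17.3865

17.3865


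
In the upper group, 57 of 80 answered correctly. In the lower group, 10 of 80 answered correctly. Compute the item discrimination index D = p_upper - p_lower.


p_upper = 57/80 = 0.7125
p_lower = 10/80 = 0.125
D = 0.7125 - 0.125 = 0.5875

0.5875


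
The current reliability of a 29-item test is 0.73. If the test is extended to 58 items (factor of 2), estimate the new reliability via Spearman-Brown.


r_new = (n * rxx) / (1 + (n-1) * rxx)
r_new = (2 * 0.73) / (1 + 1 * 0.73)
r_new = 1.46 / 1.73
r_new = 0.8439

0.8439


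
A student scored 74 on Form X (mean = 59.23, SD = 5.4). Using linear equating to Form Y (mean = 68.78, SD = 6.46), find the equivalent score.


slope = SD_Y / SD_X = 6.46 / 5.4 ~ 1.1963
intercept = mean_Y - slope * mean_X = 68.78 - (6.46 / 5.4) * 59.23 ~ -2.0766
Y = slope * X + intercept. To avoid rounding drift from the rounded slope/intercept, evaluate the equivalent form Y = mean_Y + SD_Y * (X - mean_X) / SD_X at full precision:
Y = 68.78 + 6.46 * (74 - 59.23) / 5.4
Y = 68.78 + 6.46 * 14.77 / 5.4
Y = 68.78 + 95.4142 / 5.4
Y = 68.78 + 17.6693
Y = 86.4493

86.4493


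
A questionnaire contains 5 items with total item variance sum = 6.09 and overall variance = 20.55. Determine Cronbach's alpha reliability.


alpha = (k/(k-1)) * (1 - sum(si^2)/s_total^2)
= (5/4) * (1 - 6.09/20.55)
alpha = 0.8796

0.8796


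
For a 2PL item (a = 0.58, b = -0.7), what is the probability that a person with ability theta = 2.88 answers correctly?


a*(theta - b) = 0.58 * (2.88 - -0.7) = 2.0764
exp(-2.0764) = 0.1254
P = 1 / (1 + 0.1254)
P = 0.8886

0.8886


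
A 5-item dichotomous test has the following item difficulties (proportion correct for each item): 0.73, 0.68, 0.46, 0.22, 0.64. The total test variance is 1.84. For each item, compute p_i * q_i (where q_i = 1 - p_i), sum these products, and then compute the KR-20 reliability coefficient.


For each item, compute p_i * q_i:
  Item 1: 0.73 * 0.27 = 0.1971
  Item 2: 0.68 * 0.32 = 0.2176
  Item 3: 0.46 * 0.54 = 0.2484
  Item 4: 0.22 * 0.78 = 0.1716
  Item 5: 0.64 * 0.36 = 0.2304
Sum(p_i * q_i) = 0.1971 + 0.2176 + 0.2484 + 0.1716 + 0.2304 = 1.0651
KR-20 = (k/(k-1)) * (1 - Sum(p_i*q_i) / Var_total)
= (5/4) * (1 - 1.0651/1.84)
= 1.25 * 0.4211
KR-20 = 0.5264

0.5264


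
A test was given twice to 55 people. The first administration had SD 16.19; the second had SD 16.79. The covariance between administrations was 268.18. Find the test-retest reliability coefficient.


r = cov(X,Y) / (SD_X * SD_Y)
r = 268.18 / (16.19 * 16.79)
r = 268.18 / 271.8301
r = 0.9866

0.9866


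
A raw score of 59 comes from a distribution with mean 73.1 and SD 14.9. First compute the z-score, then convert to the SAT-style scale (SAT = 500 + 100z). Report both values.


z = (X - mean) / SD = (59 - 73.1) / 14.9
z = -14.1 / 14.9
z = -0.9463
SAT-scale = SAT = 500 + 100z
Carry z at full precision (z = -14.1 / 14.9) into the conversion:
SAT-scale = 500 + 100 * (-14.1 / 14.9) = 500 + -1410 / 14.9
SAT-scale = 500 + -94.6309
SAT-scale = 405.3691

405.3691


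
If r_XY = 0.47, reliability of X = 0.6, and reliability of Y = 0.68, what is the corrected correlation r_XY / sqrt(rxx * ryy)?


r_corrected = rxy / sqrt(rxx * ryy)
= 0.47 / sqrt(0.6 * 0.68)
= 0.47 / sqrt(0.408)
= 0.47 / 0.638749
r_corrected = 0.7358

0.7358


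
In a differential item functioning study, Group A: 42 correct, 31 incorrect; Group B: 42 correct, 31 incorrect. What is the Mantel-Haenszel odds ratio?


Odds_A = 42/31 = 1.3548
Odds_B = 42/31 = 1.3548
OR = Odds_A / Odds_B = 1.3548 / 1.3548
Exactly, OR = (42 * 31) / (31 * 42) = 1302 / 1302
OR = 1.0

1.0


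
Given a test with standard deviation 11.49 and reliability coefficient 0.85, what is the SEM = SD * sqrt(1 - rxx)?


SEM = SD * sqrt(1 - rxx)
SEM = 11.49 * sqrt(1 - 0.85)
SEM = 11.49 * sqrt(0.15) = 11.49 * 0.387298
SEM = 4.4501

4.4501


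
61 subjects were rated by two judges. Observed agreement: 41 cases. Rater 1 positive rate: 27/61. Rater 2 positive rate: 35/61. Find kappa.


P_o = 41/61 = 0.672131
P_e = (27*35 + 34*26) / 3721 = 0.491535
kappa = (P_o - P_e) / (1 - P_e)
kappa = (0.672131 - 0.491535) / (1 - 0.491535)
kappa = 0.3552

0.3552


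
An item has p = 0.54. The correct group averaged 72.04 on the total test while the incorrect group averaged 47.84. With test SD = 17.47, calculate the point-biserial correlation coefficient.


q = 1 - p = 0.46
rpb = ((M1 - M0) / SD) * sqrt(p * q)
rpb = ((72.04 - 47.84) / 17.47) * sqrt(0.54 * 0.46)
rpb = 0.6904

0.6904


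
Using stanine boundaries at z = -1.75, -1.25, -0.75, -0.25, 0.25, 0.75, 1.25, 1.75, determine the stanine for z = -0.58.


Stanine boundaries: [-1.75, -1.25, -0.75, -0.25, 0.25, 0.75, 1.25, 1.75]
z = -0.58
Check each boundary:
  z >= -1.75 -> could be stanine 2
  z >= -1.25 -> could be stanine 3
  z >= -0.75 -> could be stanine 4
  z < -0.25
  z < 0.25
  z < 0.75
  z < 1.25
  z < 1.75
Highest qualifying boundary gives stanine = 4

4


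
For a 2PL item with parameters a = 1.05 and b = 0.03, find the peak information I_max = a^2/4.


For 2PL, max info at theta = b = 0.03
I_max = a^2 / 4 = 1.05^2 / 4
= 1.1025 / 4
I_max = 0.2756

0.2756


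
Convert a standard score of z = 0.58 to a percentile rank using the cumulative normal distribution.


CDF(z) = 0.5 * (1 + erf(z/sqrt(2)))
erf(0.4101) = 0.4381
CDF = 0.719
Percentile rank = 0.719 * 100 = 71.9

71.9


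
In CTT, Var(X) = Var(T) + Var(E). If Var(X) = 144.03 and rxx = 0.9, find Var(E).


var_true = rxx * var_obs = 0.9 * 144.03 = 129.627
var_error = var_obs - var_true
var_error = 144.03 - 129.627
var_error = 14.403

14.403


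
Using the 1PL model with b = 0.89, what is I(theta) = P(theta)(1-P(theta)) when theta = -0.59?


P = 1/(1+exp(-(-0.59-0.89))) = 0.1854
I = P*(1-P) = 0.1854 * 0.8146
I = 0.151

0.151


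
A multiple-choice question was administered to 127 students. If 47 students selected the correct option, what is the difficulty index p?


Item difficulty p = number correct / total examinees
p = 47 / 127
p = 0.3701

0.3701


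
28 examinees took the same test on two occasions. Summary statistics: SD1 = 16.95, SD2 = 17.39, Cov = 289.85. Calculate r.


r = cov(X,Y) / (SD_X * SD_Y)
r = 289.85 / (16.95 * 17.39)
r = 289.85 / 294.7605
r = 0.9833

0.9833


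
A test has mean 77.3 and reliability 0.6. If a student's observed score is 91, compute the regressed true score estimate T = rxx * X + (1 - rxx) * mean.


T_est = rxx * X + (1 - rxx) * mean
T_est = 0.6 * 91 + 0.4 * 77.3
T_est = 54.6 + 30.92
T_est = 85.52

85.52


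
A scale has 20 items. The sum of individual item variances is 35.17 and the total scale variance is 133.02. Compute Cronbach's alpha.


alpha = (k/(k-1)) * (1 - sum(si^2)/s_total^2)
= (20/19) * (1 - 35.17/133.02)
alpha = 0.7743

0.7743


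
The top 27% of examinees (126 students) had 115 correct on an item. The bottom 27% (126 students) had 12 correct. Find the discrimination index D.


p_upper = 115/126 = 0.9127
p_lower = 12/126 = 0.0952
D = 0.9127 - 0.0952 = 0.8175

0.8175


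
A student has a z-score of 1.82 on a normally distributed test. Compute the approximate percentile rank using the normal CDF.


CDF(z) = 0.5 * (1 + erf(z/sqrt(2)))
erf(1.2869) = 0.9312
CDF = 0.9656
Percentile rank = 0.9656 * 100 = 96.56

96.56


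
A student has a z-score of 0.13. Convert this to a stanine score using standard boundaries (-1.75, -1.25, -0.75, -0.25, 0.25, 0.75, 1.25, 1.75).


Stanine boundaries: [-1.75, -1.25, -0.75, -0.25, 0.25, 0.75, 1.25, 1.75]
z = 0.13
Check each boundary:
  z >= -1.75 -> could be stanine 2
  z >= -1.25 -> could be stanine 3
  z >= -0.75 -> could be stanine 4
  z >= -0.25 -> could be stanine 5
  z < 0.25
  z < 0.75
  z < 1.25
  z < 1.75
Highest qualifying boundary gives stanine = 5

5


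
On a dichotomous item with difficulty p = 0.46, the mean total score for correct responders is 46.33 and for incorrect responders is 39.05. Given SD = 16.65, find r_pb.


q = 1 - p = 0.54
rpb = ((M1 - M0) / SD) * sqrt(p * q)
rpb = ((46.33 - 39.05) / 16.65) * sqrt(0.46 * 0.54)
rpb = 0.2179

0.2179


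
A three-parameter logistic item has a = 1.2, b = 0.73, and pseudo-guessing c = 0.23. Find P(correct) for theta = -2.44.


logit = 1.2*(-2.44 - 0.73) = -3.804
P* = 1/(1 + exp(--3.804)) = 0.0218
P = 0.23 + (1 - 0.23) * 0.0218
P = 0.2468

0.2468


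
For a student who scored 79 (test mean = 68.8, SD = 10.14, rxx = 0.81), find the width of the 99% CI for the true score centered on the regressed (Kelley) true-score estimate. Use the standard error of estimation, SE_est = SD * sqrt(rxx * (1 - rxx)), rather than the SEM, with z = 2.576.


True score estimate = 0.81*79 + 0.19*68.8 = 77.062
SE_est = SD * sqrt(rxx * (1 - rxx)) = 10.14 * sqrt(0.81 * 0.19) = 10.14 * sqrt(0.1539) = 3.977931
CI = T_est +/- z * SE_est, so width = 2 * z * SE_est = 2 * 2.576 * 3.977931
Width = 20.4943

20.4943


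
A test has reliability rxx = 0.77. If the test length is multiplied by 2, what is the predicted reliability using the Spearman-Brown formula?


r_new = (n * rxx) / (1 + (n-1) * rxx)
r_new = (2 * 0.77) / (1 + 1 * 0.77)
r_new = 1.54 / 1.77
r_new = 0.8701

0.8701


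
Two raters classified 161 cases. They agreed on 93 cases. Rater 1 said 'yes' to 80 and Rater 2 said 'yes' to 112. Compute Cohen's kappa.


P_o = 93/161 = 0.57764
P_e = (80*112 + 81*49) / 25921 = 0.498785
kappa = (P_o - P_e) / (1 - P_e)
kappa = (0.57764 - 0.498785) / (1 - 0.498785)
kappa = 0.1573

0.1573


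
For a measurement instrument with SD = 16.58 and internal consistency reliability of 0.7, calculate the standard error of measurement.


SEM = SD * sqrt(1 - rxx)
SEM = 16.58 * sqrt(1 - 0.7)
SEM = 16.58 * sqrt(0.3) = 16.58 * 0.547723
SEM = 9.0812

9.0812


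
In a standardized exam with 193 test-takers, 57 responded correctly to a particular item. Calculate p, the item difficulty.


Item difficulty p = number correct / total examinees
p = 57 / 193
p = 0.2953

0.2953


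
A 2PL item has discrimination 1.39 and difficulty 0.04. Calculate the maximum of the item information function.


For 2PL, max info at theta = b = 0.04
I_max = a^2 / 4 = 1.39^2 / 4
= 1.9321 / 4
I_max = 0.483

0.483


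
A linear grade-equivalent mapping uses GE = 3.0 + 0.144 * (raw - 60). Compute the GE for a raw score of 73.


raw - median = 73 - 60 = 13
slope * diff = 0.144 * 13 = 1.872
GE = 3.0 + 1.872
GE = 4.872

4.872


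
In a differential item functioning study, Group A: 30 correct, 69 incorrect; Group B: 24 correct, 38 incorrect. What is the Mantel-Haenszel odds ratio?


Odds_A = 30/69 = 0.4348
Odds_B = 24/38 = 0.6316
OR = Odds_A / Odds_B = 0.4348 / 0.6316
Exactly, OR = (30 * 38) / (69 * 24) = 1140 / 1656
OR = 0.6884

0.6884


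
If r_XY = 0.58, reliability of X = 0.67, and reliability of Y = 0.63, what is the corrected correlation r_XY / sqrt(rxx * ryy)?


r_corrected = rxy / sqrt(rxx * ryy)
= 0.58 / sqrt(0.67 * 0.63)
= 0.58 / sqrt(0.4221)
= 0.58 / 0.649692
r_corrected = 0.8927

0.8927


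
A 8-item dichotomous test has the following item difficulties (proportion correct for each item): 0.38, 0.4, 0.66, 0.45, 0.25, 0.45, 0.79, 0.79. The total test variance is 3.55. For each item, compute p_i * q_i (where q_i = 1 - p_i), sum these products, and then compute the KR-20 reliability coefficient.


For each item, compute p_i * q_i:
  Item 1: 0.38 * 0.62 = 0.2356
  Item 2: 0.4 * 0.6 = 0.24
  Item 3: 0.66 * 0.34 = 0.2244
  Item 4: 0.45 * 0.55 = 0.2475
  Item 5: 0.25 * 0.75 = 0.1875
  Item 6: 0.45 * 0.55 = 0.2475
  Item 7: 0.79 * 0.21 = 0.1659
  Item 8: 0.79 * 0.21 = 0.1659
Sum(p_i * q_i) = 0.2356 + 0.24 + 0.2244 + 0.2475 + 0.1875 + 0.2475 + 0.1659 + 0.1659 = 1.7143
KR-20 = (k/(k-1)) * (1 - Sum(p_i*q_i) / Var_total)
= (8/7) * (1 - 1.7143/3.55)
= 1.1429 * 0.5171
KR-20 = 0.591

0.591


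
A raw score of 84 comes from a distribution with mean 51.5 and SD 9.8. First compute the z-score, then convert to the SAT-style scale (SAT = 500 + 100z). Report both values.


z = (X - mean) / SD = (84 - 51.5) / 9.8
z = 32.5 / 9.8
z = 3.3163
SAT-scale = SAT = 500 + 100z
Carry z at full precision (z = 32.5 / 9.8) into the conversion:
SAT-scale = 500 + 100 * (32.5 / 9.8) = 500 + 3250 / 9.8
SAT-scale = 500 + 331.6327
SAT-scale = 831.6327

831.6327


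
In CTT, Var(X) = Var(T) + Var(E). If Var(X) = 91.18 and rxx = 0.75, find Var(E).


var_true = rxx * var_obs = 0.75 * 91.18 = 68.385
var_error = var_obs - var_true
var_error = 91.18 - 68.385
var_error = 22.795

22.795


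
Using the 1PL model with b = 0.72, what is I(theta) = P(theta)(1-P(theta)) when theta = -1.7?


P = 1/(1+exp(-(-1.7-0.72))) = 0.0817
I = P*(1-P) = 0.0817 * 0.9183
I = 0.075

0.075


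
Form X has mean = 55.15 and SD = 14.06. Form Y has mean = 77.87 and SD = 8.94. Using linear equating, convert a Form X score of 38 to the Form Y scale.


slope = SD_Y / SD_X = 8.94 / 14.06 ~ 0.6358
intercept = mean_Y - slope * mean_X = 77.87 - (8.94 / 14.06) * 55.15 ~ 42.8031
Y = slope * X + intercept. To avoid rounding drift from the rounded slope/intercept, evaluate the equivalent form Y = mean_Y + SD_Y * (X - mean_X) / SD_X at full precision:
Y = 77.87 + 8.94 * (38 - 55.15) / 14.06
Y = 77.87 - 8.94 * 17.15 / 14.06
Y = 77.87 - 153.321 / 14.06
Y = 77.87 - 10.9048
Y = 66.9652

66.9652


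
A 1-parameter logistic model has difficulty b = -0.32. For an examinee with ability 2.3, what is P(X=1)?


theta - b = 2.3 - -0.32 = 2.62
exp(-(theta - b)) = exp(-2.62) = 0.0728
P = 1 / (1 + 0.0728)
P = 0.9321

0.9321


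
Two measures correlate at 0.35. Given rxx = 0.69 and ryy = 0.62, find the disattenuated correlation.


r_corrected = rxy / sqrt(rxx * ryy)
= 0.35 / sqrt(0.69 * 0.62)
= 0.35 / sqrt(0.4278)
= 0.35 / 0.654064
r_corrected = 0.5351

0.5351


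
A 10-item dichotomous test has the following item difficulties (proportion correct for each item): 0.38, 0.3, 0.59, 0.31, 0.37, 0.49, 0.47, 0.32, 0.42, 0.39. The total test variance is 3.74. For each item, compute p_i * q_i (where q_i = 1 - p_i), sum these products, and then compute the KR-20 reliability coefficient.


For each item, compute p_i * q_i:
  Item 1: 0.38 * 0.62 = 0.2356
  Item 2: 0.3 * 0.7 = 0.21
  Item 3: 0.59 * 0.41 = 0.2419
  Item 4: 0.31 * 0.69 = 0.2139
  Item 5: 0.37 * 0.63 = 0.2331
  Item 6: 0.49 * 0.51 = 0.2499
  Item 7: 0.47 * 0.53 = 0.2491
  Item 8: 0.32 * 0.68 = 0.2176
  Item 9: 0.42 * 0.58 = 0.2436
  Item 10: 0.39 * 0.61 = 0.2379
Sum(p_i * q_i) = 0.2356 + 0.21 + 0.2419 + 0.2139 + 0.2331 + 0.2499 + 0.2491 + 0.2176 + 0.2436 + 0.2379 = 2.3326
KR-20 = (k/(k-1)) * (1 - Sum(p_i*q_i) / Var_total)
= (10/9) * (1 - 2.3326/3.74)
= 1.1111 * 0.3763
KR-20 = 0.4181

0.4181


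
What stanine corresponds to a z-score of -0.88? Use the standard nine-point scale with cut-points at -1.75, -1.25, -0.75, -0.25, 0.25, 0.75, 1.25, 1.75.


Stanine boundaries: [-1.75, -1.25, -0.75, -0.25, 0.25, 0.75, 1.25, 1.75]
z = -0.88
Check each boundary:
  z >= -1.75 -> could be stanine 2
  z >= -1.25 -> could be stanine 3
  z < -0.75
  z < -0.25
  z < 0.25
  z < 0.75
  z < 1.25
  z < 1.75
Highest qualifying boundary gives stanine = 3

3


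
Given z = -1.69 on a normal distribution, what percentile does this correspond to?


CDF(z) = 0.5 * (1 + erf(z/sqrt(2)))
erf(-1.195) = -0.909
CDF = 0.0455
Percentile rank = 0.0455 * 100 = 4.55

4.55


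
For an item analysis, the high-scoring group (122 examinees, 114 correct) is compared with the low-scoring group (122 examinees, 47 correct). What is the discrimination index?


p_upper = 114/122 = 0.9344
p_lower = 47/122 = 0.3852
D = 0.9344 - 0.3852 = 0.5492

0.5492


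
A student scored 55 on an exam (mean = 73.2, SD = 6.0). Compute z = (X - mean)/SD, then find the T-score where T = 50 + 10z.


z = (X - mean) / SD = (55 - 73.2) / 6.0
z = -18.2 / 6.0
z = -3.0333
T-score = T = 50 + 10z
Carry z at full precision (z = -18.2 / 6.0) into the conversion:
T-score = 50 + 10 * (-18.2 / 6.0) = 50 + -182 / 6.0
T-score = 50 + -30.3333
T-score = 19.6667

19.6667


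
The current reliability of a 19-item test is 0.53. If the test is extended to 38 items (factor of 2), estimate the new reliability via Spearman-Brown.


r_new = (n * rxx) / (1 + (n-1) * rxx)
r_new = (2 * 0.53) / (1 + 1 * 0.53)
r_new = 1.06 / 1.53
r_new = 0.6928

0.6928


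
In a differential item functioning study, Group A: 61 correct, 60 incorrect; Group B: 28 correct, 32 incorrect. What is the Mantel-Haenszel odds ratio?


Odds_A = 61/60 = 1.0167
Odds_B = 28/32 = 0.875
OR = Odds_A / Odds_B = 1.0167 / 0.875
Exactly, OR = (61 * 32) / (60 * 28) = 1952 / 1680
OR = 1.1619

1.1619


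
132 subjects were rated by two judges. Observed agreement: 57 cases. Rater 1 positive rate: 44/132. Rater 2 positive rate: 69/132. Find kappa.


P_o = 57/132 = 0.431818
P_e = (44*69 + 88*63) / 17424 = 0.492424
kappa = (P_o - P_e) / (1 - P_e)
kappa = (0.431818 - 0.492424) / (1 - 0.492424)
kappa = -0.1194

-0.1194


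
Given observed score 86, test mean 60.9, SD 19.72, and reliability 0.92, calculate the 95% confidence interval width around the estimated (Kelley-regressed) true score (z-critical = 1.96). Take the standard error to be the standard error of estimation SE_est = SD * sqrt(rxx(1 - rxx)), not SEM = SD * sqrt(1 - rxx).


True score estimate = 0.92*86 + 0.08*60.9 = 83.992
SE_est = SD * sqrt(rxx * (1 - rxx)) = 19.72 * sqrt(0.92 * 0.08) = 19.72 * sqrt(0.0736) = 5.349902
CI = T_est +/- z * SE_est, so width = 2 * z * SE_est = 2 * 1.96 * 5.349902
Width = 20.9716

20.9716


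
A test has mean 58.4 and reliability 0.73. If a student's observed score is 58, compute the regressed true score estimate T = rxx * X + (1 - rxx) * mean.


T_est = rxx * X + (1 - rxx) * mean
T_est = 0.73 * 58 + 0.27 * 58.4
T_est = 42.34 + 15.768
T_est = 58.108

58.108


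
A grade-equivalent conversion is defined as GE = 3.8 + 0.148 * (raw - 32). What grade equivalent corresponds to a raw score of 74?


raw - median = 74 - 32 = 42
slope * diff = 0.148 * 42 = 6.216
GE = 3.8 + 6.216
GE = 10.016

10.016


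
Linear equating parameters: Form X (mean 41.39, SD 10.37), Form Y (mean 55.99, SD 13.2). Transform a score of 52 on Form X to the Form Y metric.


slope = SD_Y / SD_X = 13.2 / 10.37 ~ 1.2729
intercept = mean_Y - slope * mean_X = 55.99 - (13.2 / 10.37) * 41.39 ~ 3.3046
Y = slope * X + intercept. To avoid rounding drift from the rounded slope/intercept, evaluate the equivalent form Y = mean_Y + SD_Y * (X - mean_X) / SD_X at full precision:
Y = 55.99 + 13.2 * (52 - 41.39) / 10.37
Y = 55.99 + 13.2 * 10.61 / 10.37
Y = 55.99 + 140.052 / 10.37
Y = 55.99 + 13.5055
Y = 69.4955

69.4955


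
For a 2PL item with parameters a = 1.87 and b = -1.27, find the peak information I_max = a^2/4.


For 2PL, max info at theta = b = -1.27
I_max = a^2 / 4 = 1.87^2 / 4
= 3.4969 / 4
I_max = 0.8742

0.8742


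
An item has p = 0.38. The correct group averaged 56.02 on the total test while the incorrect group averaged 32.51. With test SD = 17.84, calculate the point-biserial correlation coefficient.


q = 1 - p = 0.62
rpb = ((M1 - M0) / SD) * sqrt(p * q)
rpb = ((56.02 - 32.51) / 17.84) * sqrt(0.38 * 0.62)
rpb = 0.6397

0.6397


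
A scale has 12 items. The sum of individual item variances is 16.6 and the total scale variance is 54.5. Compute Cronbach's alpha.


alpha = (k/(k-1)) * (1 - sum(si^2)/s_total^2)
= (12/11) * (1 - 16.6/54.5)
alpha = 0.7586

0.7586


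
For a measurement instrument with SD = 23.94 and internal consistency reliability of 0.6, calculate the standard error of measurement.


SEM = SD * sqrt(1 - rxx)
SEM = 23.94 * sqrt(1 - 0.6)
SEM = 23.94 * sqrt(0.4) = 23.94 * 0.632456
SEM = 15.141

15.141


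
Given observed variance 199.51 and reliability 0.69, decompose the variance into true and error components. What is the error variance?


var_true = rxx * var_obs = 0.69 * 199.51 = 137.6619
var_error = var_obs - var_true
var_error = 199.51 - 137.6619
var_error = 61.8481

61.8481


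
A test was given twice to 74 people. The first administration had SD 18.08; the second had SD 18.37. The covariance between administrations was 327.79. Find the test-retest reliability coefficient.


r = cov(X,Y) / (SD_X * SD_Y)
r = 327.79 / (18.08 * 18.37)
r = 327.79 / 332.1296
r = 0.9869

0.9869


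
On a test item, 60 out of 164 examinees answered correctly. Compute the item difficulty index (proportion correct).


Item difficulty p = number correct / total examinees
p = 60 / 164
p = 0.3659

0.3659


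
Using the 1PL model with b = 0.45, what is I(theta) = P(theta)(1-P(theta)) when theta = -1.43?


P = 1/(1+exp(-(-1.43-0.45))) = 0.1324
I = P*(1-P) = 0.1324 * 0.8676
I = 0.1149

0.1149


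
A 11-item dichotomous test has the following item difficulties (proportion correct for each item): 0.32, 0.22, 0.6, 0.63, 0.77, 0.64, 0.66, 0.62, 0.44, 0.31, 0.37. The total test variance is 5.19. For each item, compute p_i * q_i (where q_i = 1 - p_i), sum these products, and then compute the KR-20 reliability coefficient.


For each item, compute p_i * q_i:
  Item 1: 0.32 * 0.68 = 0.2176
  Item 2: 0.22 * 0.78 = 0.1716
  Item 3: 0.6 * 0.4 = 0.24
  Item 4: 0.63 * 0.37 = 0.2331
  Item 5: 0.77 * 0.23 = 0.1771
  Item 6: 0.64 * 0.36 = 0.2304
  Item 7: 0.66 * 0.34 = 0.2244
  Item 8: 0.62 * 0.38 = 0.2356
  Item 9: 0.44 * 0.56 = 0.2464
  Item 10: 0.31 * 0.69 = 0.2139
  Item 11: 0.37 * 0.63 = 0.2331
Sum(p_i * q_i) = 0.2176 + 0.1716 + 0.24 + 0.2331 + 0.1771 + 0.2304 + 0.2244 + 0.2356 + 0.2464 + 0.2139 + 0.2331 = 2.4232
KR-20 = (k/(k-1)) * (1 - Sum(p_i*q_i) / Var_total)
= (11/10) * (1 - 2.4232/5.19)
= 1.1 * 0.5331
KR-20 = 0.5864

0.5864


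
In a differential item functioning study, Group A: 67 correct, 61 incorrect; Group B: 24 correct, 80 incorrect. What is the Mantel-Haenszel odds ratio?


Odds_A = 67/61 = 1.0984
Odds_B = 24/80 = 0.3
OR = Odds_A / Odds_B = 1.0984 / 0.3
Exactly, OR = (67 * 80) / (61 * 24) = 5360 / 1464
OR = 3.6612

3.6612


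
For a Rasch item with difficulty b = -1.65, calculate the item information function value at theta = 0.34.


P = 1/(1+exp(-(0.34--1.65))) = 0.8797
I = P*(1-P) = 0.8797 * 0.1203
I = 0.1058

0.1058


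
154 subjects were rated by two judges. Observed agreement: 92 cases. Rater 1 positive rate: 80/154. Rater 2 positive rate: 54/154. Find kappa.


P_o = 92/154 = 0.597403
P_e = (80*54 + 74*100) / 23716 = 0.494181
kappa = (P_o - P_e) / (1 - P_e)
kappa = (0.597403 - 0.494181) / (1 - 0.494181)
kappa = 0.2041

0.2041


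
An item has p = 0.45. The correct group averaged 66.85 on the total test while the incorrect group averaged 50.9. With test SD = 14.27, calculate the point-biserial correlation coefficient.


q = 1 - p = 0.55
rpb = ((M1 - M0) / SD) * sqrt(p * q)
rpb = ((66.85 - 50.9) / 14.27) * sqrt(0.45 * 0.55)
rpb = 0.5561

0.5561


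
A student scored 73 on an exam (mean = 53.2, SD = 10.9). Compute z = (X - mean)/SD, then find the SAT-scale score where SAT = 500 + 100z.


z = (X - mean) / SD = (73 - 53.2) / 10.9
z = 19.8 / 10.9
z = 1.8165
SAT-scale = SAT = 500 + 100z
Carry z at full precision (z = 19.8 / 10.9) into the conversion:
SAT-scale = 500 + 100 * (19.8 / 10.9) = 500 + 1980 / 10.9
SAT-scale = 500 + 181.6514
SAT-scale = 681.6514

681.6514


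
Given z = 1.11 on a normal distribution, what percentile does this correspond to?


CDF(z) = 0.5 * (1 + erf(z/sqrt(2)))
erf(0.7849) = 0.733
CDF = 0.8665
Percentile rank = 0.8665 * 100 = 86.65

86.65


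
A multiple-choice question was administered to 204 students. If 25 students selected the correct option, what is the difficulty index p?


Item difficulty p = number correct / total examinees
p = 25 / 204
p = 0.1225

0.1225


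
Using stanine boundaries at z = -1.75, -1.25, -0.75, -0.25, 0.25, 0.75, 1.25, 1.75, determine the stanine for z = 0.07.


Stanine boundaries: [-1.75, -1.25, -0.75, -0.25, 0.25, 0.75, 1.25, 1.75]
z = 0.07
Check each boundary:
  z >= -1.75 -> could be stanine 2
  z >= -1.25 -> could be stanine 3
  z >= -0.75 -> could be stanine 4
  z >= -0.25 -> could be stanine 5
  z < 0.25
  z < 0.75
  z < 1.25
  z < 1.75
Highest qualifying boundary gives stanine = 5

5


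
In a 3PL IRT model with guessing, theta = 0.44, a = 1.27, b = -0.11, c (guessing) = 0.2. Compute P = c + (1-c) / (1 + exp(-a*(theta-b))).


logit = 1.27*(0.44 - -0.11) = 0.6985
P* = 1/(1 + exp(-0.6985)) = 0.6679
P = 0.2 + (1 - 0.2) * 0.6679
P = 0.7343

0.7343


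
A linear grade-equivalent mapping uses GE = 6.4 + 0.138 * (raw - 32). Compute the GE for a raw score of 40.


raw - median = 40 - 32 = 8
slope * diff = 0.138 * 8 = 1.104
GE = 6.4 + 1.104
GE = 7.504

7.504


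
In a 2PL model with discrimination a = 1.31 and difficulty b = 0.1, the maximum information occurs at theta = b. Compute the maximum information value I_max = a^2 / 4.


For 2PL, max info at theta = b = 0.1
I_max = a^2 / 4 = 1.31^2 / 4
= 1.7161 / 4
I_max = 0.429

0.429


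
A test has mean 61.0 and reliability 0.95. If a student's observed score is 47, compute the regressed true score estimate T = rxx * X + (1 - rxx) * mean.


T_est = rxx * X + (1 - rxx) * mean
T_est = 0.95 * 47 + 0.05 * 61.0
T_est = 44.65 + 3.05
T_est = 47.7

47.7


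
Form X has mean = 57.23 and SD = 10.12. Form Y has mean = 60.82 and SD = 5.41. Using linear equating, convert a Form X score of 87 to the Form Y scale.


slope = SD_Y / SD_X = 5.41 / 10.12 ~ 0.5346
intercept = mean_Y - slope * mean_X = 60.82 - (5.41 / 10.12) * 57.23 ~ 30.2257
Y = slope * X + intercept. To avoid rounding drift from the rounded slope/intercept, evaluate the equivalent form Y = mean_Y + SD_Y * (X - mean_X) / SD_X at full precision:
Y = 60.82 + 5.41 * (87 - 57.23) / 10.12
Y = 60.82 + 5.41 * 29.77 / 10.12
Y = 60.82 + 161.0557 / 10.12
Y = 60.82 + 15.9146
Y = 76.7346

76.7346


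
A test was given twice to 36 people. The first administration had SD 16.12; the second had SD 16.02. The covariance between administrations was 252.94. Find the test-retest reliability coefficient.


r = cov(X,Y) / (SD_X * SD_Y)
r = 252.94 / (16.12 * 16.02)
r = 252.94 / 258.2424
r = 0.9795

0.9795


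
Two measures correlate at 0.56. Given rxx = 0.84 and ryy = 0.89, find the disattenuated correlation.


r_corrected = rxy / sqrt(rxx * ryy)
= 0.56 / sqrt(0.84 * 0.89)
= 0.56 / sqrt(0.7476)
= 0.56 / 0.864639
r_corrected = 0.6477

0.6477


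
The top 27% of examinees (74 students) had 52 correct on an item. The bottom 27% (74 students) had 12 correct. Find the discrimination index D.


p_upper = 52/74 = 0.7027
p_lower = 12/74 = 0.1622
D = 0.7027 - 0.1622 = 0.5405

0.5405


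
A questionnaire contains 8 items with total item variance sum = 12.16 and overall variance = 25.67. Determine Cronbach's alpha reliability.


alpha = (k/(k-1)) * (1 - sum(si^2)/s_total^2)
= (8/7) * (1 - 12.16/25.67)
alpha = 0.6015

0.6015


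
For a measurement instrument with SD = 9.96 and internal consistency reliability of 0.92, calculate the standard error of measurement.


SEM = SD * sqrt(1 - rxx)
SEM = 9.96 * sqrt(1 - 0.92)
SEM = 9.96 * sqrt(0.08) = 9.96 * 0.282843
SEM = 2.8171

2.8171


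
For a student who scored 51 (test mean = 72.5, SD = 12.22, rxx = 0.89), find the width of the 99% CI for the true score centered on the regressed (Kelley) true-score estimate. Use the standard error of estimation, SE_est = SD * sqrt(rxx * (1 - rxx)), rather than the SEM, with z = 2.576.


True score estimate = 0.89*51 + 0.11*72.5 = 53.365
SE_est = SD * sqrt(rxx * (1 - rxx)) = 12.22 * sqrt(0.89 * 0.11) = 12.22 * sqrt(0.0979) = 3.823513
CI = T_est +/- z * SE_est, so width = 2 * z * SE_est = 2 * 2.576 * 3.823513
Width = 19.6987

19.6987


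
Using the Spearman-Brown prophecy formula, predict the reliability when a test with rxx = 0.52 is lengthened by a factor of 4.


r_new = (n * rxx) / (1 + (n-1) * rxx)
r_new = (4 * 0.52) / (1 + 3 * 0.52)
r_new = 2.08 / 2.56
r_new = 0.8125

0.8125


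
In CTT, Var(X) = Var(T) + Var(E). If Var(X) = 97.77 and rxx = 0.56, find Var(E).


var_true = rxx * var_obs = 0.56 * 97.77 = 54.7512
var_error = var_obs - var_true
var_error = 97.77 - 54.7512
var_error = 43.0188

43.0188


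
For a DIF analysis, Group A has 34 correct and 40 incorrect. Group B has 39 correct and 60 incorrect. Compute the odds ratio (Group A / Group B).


Odds_A = 34/40 = 0.85
Odds_B = 39/60 = 0.65
OR = Odds_A / Odds_B = 0.85 / 0.65
Exactly, OR = (34 * 60) / (40 * 39) = 2040 / 1560
OR = 1.3077

1.3077


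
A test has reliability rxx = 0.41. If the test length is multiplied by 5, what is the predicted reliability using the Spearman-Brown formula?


r_new = (n * rxx) / (1 + (n-1) * rxx)
r_new = (5 * 0.41) / (1 + 4 * 0.41)
r_new = 2.05 / 2.64
r_new = 0.7765

0.7765


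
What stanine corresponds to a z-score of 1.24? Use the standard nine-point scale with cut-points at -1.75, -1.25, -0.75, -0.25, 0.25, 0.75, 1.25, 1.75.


Stanine boundaries: [-1.75, -1.25, -0.75, -0.25, 0.25, 0.75, 1.25, 1.75]
z = 1.24
Check each boundary:
  z >= -1.75 -> could be stanine 2
  z >= -1.25 -> could be stanine 3
  z >= -0.75 -> could be stanine 4
  z >= -0.25 -> could be stanine 5
  z >= 0.25 -> could be stanine 6
  z >= 0.75 -> could be stanine 7
  z < 1.25
  z < 1.75
Highest qualifying boundary gives stanine = 7

7


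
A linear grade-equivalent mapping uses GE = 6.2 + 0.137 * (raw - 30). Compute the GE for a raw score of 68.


raw - median = 68 - 30 = 38
slope * diff = 0.137 * 38 = 5.206
GE = 6.2 + 5.206
GE = 11.406

11.406


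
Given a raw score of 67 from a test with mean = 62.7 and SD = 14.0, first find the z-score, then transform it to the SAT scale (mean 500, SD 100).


z = (X - mean) / SD = (67 - 62.7) / 14.0
z = 4.3 / 14.0
z = 0.3071
SAT-scale = SAT = 500 + 100z
Carry z at full precision (z = 4.3 / 14.0) into the conversion:
SAT-scale = 500 + 100 * (4.3 / 14.0) = 500 + 430 / 14.0
SAT-scale = 500 + 30.7143
SAT-scale = 530.7143

530.7143


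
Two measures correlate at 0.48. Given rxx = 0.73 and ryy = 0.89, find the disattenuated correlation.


r_corrected = rxy / sqrt(rxx * ryy)
= 0.48 / sqrt(0.73 * 0.89)
= 0.48 / sqrt(0.6497)
= 0.48 / 0.80604
r_corrected = 0.5955

0.5955


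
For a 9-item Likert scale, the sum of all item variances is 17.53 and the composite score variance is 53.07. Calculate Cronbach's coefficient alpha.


alpha = (k/(k-1)) * (1 - sum(si^2)/s_total^2)
= (9/8) * (1 - 17.53/53.07)
alpha = 0.7534

0.7534


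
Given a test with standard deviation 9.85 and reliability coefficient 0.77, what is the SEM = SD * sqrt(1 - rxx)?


SEM = SD * sqrt(1 - rxx)
SEM = 9.85 * sqrt(1 - 0.77)
SEM = 9.85 * sqrt(0.23) = 9.85 * 0.479583
SEM = 4.7239

4.7239


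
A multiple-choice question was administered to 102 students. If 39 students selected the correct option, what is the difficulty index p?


Item difficulty p = number correct / total examinees
p = 39 / 102
p = 0.3824

0.3824


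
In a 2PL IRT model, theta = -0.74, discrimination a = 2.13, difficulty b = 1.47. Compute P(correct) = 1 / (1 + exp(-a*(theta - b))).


a*(theta - b) = 2.13 * (-0.74 - 1.47) = -4.7073
exp(--4.7073) = 110.7527
P = 1 / (1 + 110.7527)
P = 0.0089

0.0089


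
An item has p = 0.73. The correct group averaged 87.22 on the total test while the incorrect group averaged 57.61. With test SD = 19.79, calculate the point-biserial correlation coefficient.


q = 1 - p = 0.27
rpb = ((M1 - M0) / SD) * sqrt(p * q)
rpb = ((87.22 - 57.61) / 19.79) * sqrt(0.73 * 0.27)
rpb = 0.6643

0.6643


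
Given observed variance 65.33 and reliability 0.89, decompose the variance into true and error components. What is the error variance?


var_true = rxx * var_obs = 0.89 * 65.33 = 58.1437
var_error = var_obs - var_true
var_error = 65.33 - 58.1437
var_error = 7.1863

7.1863


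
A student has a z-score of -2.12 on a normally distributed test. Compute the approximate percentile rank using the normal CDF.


CDF(z) = 0.5 * (1 + erf(z/sqrt(2)))
erf(-1.4991) = -0.966
CDF = 0.017
Percentile rank = 0.017 * 100 = 1.7

1.7


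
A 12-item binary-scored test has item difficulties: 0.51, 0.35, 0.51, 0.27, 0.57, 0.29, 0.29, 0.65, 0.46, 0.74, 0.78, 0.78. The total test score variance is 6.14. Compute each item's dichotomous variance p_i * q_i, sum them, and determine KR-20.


For each item, compute p_i * q_i:
  Item 1: 0.51 * 0.49 = 0.2499
  Item 2: 0.35 * 0.65 = 0.2275
  Item 3: 0.51 * 0.49 = 0.2499
  Item 4: 0.27 * 0.73 = 0.1971
  Item 5: 0.57 * 0.43 = 0.2451
  Item 6: 0.29 * 0.71 = 0.2059
  Item 7: 0.29 * 0.71 = 0.2059
  Item 8: 0.65 * 0.35 = 0.2275
  Item 9: 0.46 * 0.54 = 0.2484
  Item 10: 0.74 * 0.26 = 0.1924
  Item 11: 0.78 * 0.22 = 0.1716
  Item 12: 0.78 * 0.22 = 0.1716
Sum(p_i * q_i) = 0.2499 + 0.2275 + 0.2499 + 0.1971 + 0.2451 + 0.2059 + 0.2059 + 0.2275 + 0.2484 + 0.1924 + 0.1716 + 0.1716 = 2.5928
KR-20 = (k/(k-1)) * (1 - Sum(p_i*q_i) / Var_total)
= (12/11) * (1 - 2.5928/6.14)
= 1.0909 * 0.5777
KR-20 = 0.6302

0.6302


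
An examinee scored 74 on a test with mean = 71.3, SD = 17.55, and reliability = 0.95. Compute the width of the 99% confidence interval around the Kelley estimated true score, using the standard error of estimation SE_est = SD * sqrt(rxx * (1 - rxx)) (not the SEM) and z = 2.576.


True score estimate = 0.95*74 + 0.05*71.3 = 73.865
SE_est = SD * sqrt(rxx * (1 - rxx)) = 17.55 * sqrt(0.95 * 0.05) = 17.55 * sqrt(0.0475) = 3.824934
CI = T_est +/- z * SE_est, so width = 2 * z * SE_est = 2 * 2.576 * 3.824934
Width = 19.7061

19.7061


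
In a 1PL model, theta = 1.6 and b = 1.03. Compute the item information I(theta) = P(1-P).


P = 1/(1+exp(-(1.6-1.03))) = 0.6388
I = P*(1-P) = 0.6388 * 0.3612
I = 0.2307

0.2307


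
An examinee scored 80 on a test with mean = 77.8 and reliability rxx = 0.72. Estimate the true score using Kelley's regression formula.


T_est = rxx * X + (1 - rxx) * mean
T_est = 0.72 * 80 + 0.28 * 77.8
T_est = 57.6 + 21.784
T_est = 79.384

79.384


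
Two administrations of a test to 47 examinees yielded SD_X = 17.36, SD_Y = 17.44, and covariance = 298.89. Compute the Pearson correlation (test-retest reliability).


r = cov(X,Y) / (SD_X * SD_Y)
r = 298.89 / (17.36 * 17.44)
r = 298.89 / 302.7584
r = 0.9872

0.9872


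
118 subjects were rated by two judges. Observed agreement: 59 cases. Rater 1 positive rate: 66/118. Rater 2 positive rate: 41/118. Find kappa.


P_o = 59/118 = 0.5
P_e = (66*41 + 52*77) / 13924 = 0.481902
kappa = (P_o - P_e) / (1 - P_e)
kappa = (0.5 - 0.481902) / (1 - 0.481902)
kappa = 0.0349

0.0349


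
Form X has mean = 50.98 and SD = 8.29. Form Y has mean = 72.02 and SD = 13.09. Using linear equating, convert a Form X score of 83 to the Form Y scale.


slope = SD_Y / SD_X = 13.09 / 8.29 ~ 1.579
intercept = mean_Y - slope * mean_X = 72.02 - (13.09 / 8.29) * 50.98 ~ -8.478
Y = slope * X + intercept. To avoid rounding drift from the rounded slope/intercept, evaluate the equivalent form Y = mean_Y + SD_Y * (X - mean_X) / SD_X at full precision:
Y = 72.02 + 13.09 * (83 - 50.98) / 8.29
Y = 72.02 + 13.09 * 32.02 / 8.29
Y = 72.02 + 419.1418 / 8.29
Y = 72.02 + 50.5599
Y = 122.5799

122.5799


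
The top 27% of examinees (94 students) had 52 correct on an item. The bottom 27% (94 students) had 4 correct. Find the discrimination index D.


p_upper = 52/94 = 0.5532
p_lower = 4/94 = 0.0426
D = 0.5532 - 0.0426 = 0.5106

0.5106
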